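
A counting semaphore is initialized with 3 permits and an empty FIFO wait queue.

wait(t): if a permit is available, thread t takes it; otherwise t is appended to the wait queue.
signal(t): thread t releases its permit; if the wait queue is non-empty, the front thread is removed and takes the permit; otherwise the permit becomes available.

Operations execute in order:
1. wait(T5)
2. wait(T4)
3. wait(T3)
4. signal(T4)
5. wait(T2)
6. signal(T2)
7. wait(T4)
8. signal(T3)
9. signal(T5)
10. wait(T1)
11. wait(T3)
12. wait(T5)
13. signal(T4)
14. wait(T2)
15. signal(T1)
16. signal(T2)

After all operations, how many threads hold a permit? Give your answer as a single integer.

Answer: 2

Derivation:
Step 1: wait(T5) -> count=2 queue=[] holders={T5}
Step 2: wait(T4) -> count=1 queue=[] holders={T4,T5}
Step 3: wait(T3) -> count=0 queue=[] holders={T3,T4,T5}
Step 4: signal(T4) -> count=1 queue=[] holders={T3,T5}
Step 5: wait(T2) -> count=0 queue=[] holders={T2,T3,T5}
Step 6: signal(T2) -> count=1 queue=[] holders={T3,T5}
Step 7: wait(T4) -> count=0 queue=[] holders={T3,T4,T5}
Step 8: signal(T3) -> count=1 queue=[] holders={T4,T5}
Step 9: signal(T5) -> count=2 queue=[] holders={T4}
Step 10: wait(T1) -> count=1 queue=[] holders={T1,T4}
Step 11: wait(T3) -> count=0 queue=[] holders={T1,T3,T4}
Step 12: wait(T5) -> count=0 queue=[T5] holders={T1,T3,T4}
Step 13: signal(T4) -> count=0 queue=[] holders={T1,T3,T5}
Step 14: wait(T2) -> count=0 queue=[T2] holders={T1,T3,T5}
Step 15: signal(T1) -> count=0 queue=[] holders={T2,T3,T5}
Step 16: signal(T2) -> count=1 queue=[] holders={T3,T5}
Final holders: {T3,T5} -> 2 thread(s)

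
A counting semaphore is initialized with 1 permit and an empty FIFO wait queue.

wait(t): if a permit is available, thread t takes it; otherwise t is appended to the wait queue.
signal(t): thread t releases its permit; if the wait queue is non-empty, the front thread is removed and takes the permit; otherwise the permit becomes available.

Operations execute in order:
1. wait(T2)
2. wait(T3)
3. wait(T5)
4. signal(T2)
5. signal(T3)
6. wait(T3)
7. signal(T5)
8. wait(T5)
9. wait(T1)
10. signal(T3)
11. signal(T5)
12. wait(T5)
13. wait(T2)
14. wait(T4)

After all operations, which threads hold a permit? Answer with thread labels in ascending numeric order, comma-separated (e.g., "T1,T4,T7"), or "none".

Answer: T1

Derivation:
Step 1: wait(T2) -> count=0 queue=[] holders={T2}
Step 2: wait(T3) -> count=0 queue=[T3] holders={T2}
Step 3: wait(T5) -> count=0 queue=[T3,T5] holders={T2}
Step 4: signal(T2) -> count=0 queue=[T5] holders={T3}
Step 5: signal(T3) -> count=0 queue=[] holders={T5}
Step 6: wait(T3) -> count=0 queue=[T3] holders={T5}
Step 7: signal(T5) -> count=0 queue=[] holders={T3}
Step 8: wait(T5) -> count=0 queue=[T5] holders={T3}
Step 9: wait(T1) -> count=0 queue=[T5,T1] holders={T3}
Step 10: signal(T3) -> count=0 queue=[T1] holders={T5}
Step 11: signal(T5) -> count=0 queue=[] holders={T1}
Step 12: wait(T5) -> count=0 queue=[T5] holders={T1}
Step 13: wait(T2) -> count=0 queue=[T5,T2] holders={T1}
Step 14: wait(T4) -> count=0 queue=[T5,T2,T4] holders={T1}
Final holders: T1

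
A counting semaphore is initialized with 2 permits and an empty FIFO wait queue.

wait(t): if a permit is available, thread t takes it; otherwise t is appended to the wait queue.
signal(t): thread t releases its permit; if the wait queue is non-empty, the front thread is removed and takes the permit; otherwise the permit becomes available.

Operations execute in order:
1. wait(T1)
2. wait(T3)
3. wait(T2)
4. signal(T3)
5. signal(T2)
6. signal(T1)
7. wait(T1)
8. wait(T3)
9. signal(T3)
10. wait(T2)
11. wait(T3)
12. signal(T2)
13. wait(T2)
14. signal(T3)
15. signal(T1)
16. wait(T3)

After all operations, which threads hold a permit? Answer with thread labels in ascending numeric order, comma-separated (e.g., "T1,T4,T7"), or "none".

Step 1: wait(T1) -> count=1 queue=[] holders={T1}
Step 2: wait(T3) -> count=0 queue=[] holders={T1,T3}
Step 3: wait(T2) -> count=0 queue=[T2] holders={T1,T3}
Step 4: signal(T3) -> count=0 queue=[] holders={T1,T2}
Step 5: signal(T2) -> count=1 queue=[] holders={T1}
Step 6: signal(T1) -> count=2 queue=[] holders={none}
Step 7: wait(T1) -> count=1 queue=[] holders={T1}
Step 8: wait(T3) -> count=0 queue=[] holders={T1,T3}
Step 9: signal(T3) -> count=1 queue=[] holders={T1}
Step 10: wait(T2) -> count=0 queue=[] holders={T1,T2}
Step 11: wait(T3) -> count=0 queue=[T3] holders={T1,T2}
Step 12: signal(T2) -> count=0 queue=[] holders={T1,T3}
Step 13: wait(T2) -> count=0 queue=[T2] holders={T1,T3}
Step 14: signal(T3) -> count=0 queue=[] holders={T1,T2}
Step 15: signal(T1) -> count=1 queue=[] holders={T2}
Step 16: wait(T3) -> count=0 queue=[] holders={T2,T3}
Final holders: T2,T3

Answer: T2,T3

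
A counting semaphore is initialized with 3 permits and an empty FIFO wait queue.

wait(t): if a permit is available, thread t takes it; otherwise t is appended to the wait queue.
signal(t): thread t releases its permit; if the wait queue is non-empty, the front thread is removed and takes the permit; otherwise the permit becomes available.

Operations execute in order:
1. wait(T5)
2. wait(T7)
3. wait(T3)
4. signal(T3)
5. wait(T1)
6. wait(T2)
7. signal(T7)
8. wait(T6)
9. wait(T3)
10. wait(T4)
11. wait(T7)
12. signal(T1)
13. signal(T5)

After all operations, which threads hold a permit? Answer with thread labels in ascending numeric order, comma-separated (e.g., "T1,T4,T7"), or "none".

Answer: T2,T3,T6

Derivation:
Step 1: wait(T5) -> count=2 queue=[] holders={T5}
Step 2: wait(T7) -> count=1 queue=[] holders={T5,T7}
Step 3: wait(T3) -> count=0 queue=[] holders={T3,T5,T7}
Step 4: signal(T3) -> count=1 queue=[] holders={T5,T7}
Step 5: wait(T1) -> count=0 queue=[] holders={T1,T5,T7}
Step 6: wait(T2) -> count=0 queue=[T2] holders={T1,T5,T7}
Step 7: signal(T7) -> count=0 queue=[] holders={T1,T2,T5}
Step 8: wait(T6) -> count=0 queue=[T6] holders={T1,T2,T5}
Step 9: wait(T3) -> count=0 queue=[T6,T3] holders={T1,T2,T5}
Step 10: wait(T4) -> count=0 queue=[T6,T3,T4] holders={T1,T2,T5}
Step 11: wait(T7) -> count=0 queue=[T6,T3,T4,T7] holders={T1,T2,T5}
Step 12: signal(T1) -> count=0 queue=[T3,T4,T7] holders={T2,T5,T6}
Step 13: signal(T5) -> count=0 queue=[T4,T7] holders={T2,T3,T6}
Final holders: T2,T3,T6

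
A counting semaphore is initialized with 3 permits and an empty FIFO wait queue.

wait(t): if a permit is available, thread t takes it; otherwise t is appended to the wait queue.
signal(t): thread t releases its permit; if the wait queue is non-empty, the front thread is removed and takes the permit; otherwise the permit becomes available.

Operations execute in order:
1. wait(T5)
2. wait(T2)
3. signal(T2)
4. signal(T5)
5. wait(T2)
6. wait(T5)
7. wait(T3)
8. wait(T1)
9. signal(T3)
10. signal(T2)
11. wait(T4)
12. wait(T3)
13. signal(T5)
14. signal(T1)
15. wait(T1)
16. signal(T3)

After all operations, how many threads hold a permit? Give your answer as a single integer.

Answer: 2

Derivation:
Step 1: wait(T5) -> count=2 queue=[] holders={T5}
Step 2: wait(T2) -> count=1 queue=[] holders={T2,T5}
Step 3: signal(T2) -> count=2 queue=[] holders={T5}
Step 4: signal(T5) -> count=3 queue=[] holders={none}
Step 5: wait(T2) -> count=2 queue=[] holders={T2}
Step 6: wait(T5) -> count=1 queue=[] holders={T2,T5}
Step 7: wait(T3) -> count=0 queue=[] holders={T2,T3,T5}
Step 8: wait(T1) -> count=0 queue=[T1] holders={T2,T3,T5}
Step 9: signal(T3) -> count=0 queue=[] holders={T1,T2,T5}
Step 10: signal(T2) -> count=1 queue=[] holders={T1,T5}
Step 11: wait(T4) -> count=0 queue=[] holders={T1,T4,T5}
Step 12: wait(T3) -> count=0 queue=[T3] holders={T1,T4,T5}
Step 13: signal(T5) -> count=0 queue=[] holders={T1,T3,T4}
Step 14: signal(T1) -> count=1 queue=[] holders={T3,T4}
Step 15: wait(T1) -> count=0 queue=[] holders={T1,T3,T4}
Step 16: signal(T3) -> count=1 queue=[] holders={T1,T4}
Final holders: {T1,T4} -> 2 thread(s)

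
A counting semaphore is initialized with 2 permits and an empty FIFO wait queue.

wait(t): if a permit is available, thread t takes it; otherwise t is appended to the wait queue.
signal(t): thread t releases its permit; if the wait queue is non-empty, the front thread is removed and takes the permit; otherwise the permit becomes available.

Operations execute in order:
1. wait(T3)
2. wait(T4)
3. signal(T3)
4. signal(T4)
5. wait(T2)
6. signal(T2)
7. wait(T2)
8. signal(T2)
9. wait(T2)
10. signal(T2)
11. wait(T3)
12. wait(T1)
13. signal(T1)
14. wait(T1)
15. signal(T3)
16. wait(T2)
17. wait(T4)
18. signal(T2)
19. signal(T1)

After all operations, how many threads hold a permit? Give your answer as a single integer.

Answer: 1

Derivation:
Step 1: wait(T3) -> count=1 queue=[] holders={T3}
Step 2: wait(T4) -> count=0 queue=[] holders={T3,T4}
Step 3: signal(T3) -> count=1 queue=[] holders={T4}
Step 4: signal(T4) -> count=2 queue=[] holders={none}
Step 5: wait(T2) -> count=1 queue=[] holders={T2}
Step 6: signal(T2) -> count=2 queue=[] holders={none}
Step 7: wait(T2) -> count=1 queue=[] holders={T2}
Step 8: signal(T2) -> count=2 queue=[] holders={none}
Step 9: wait(T2) -> count=1 queue=[] holders={T2}
Step 10: signal(T2) -> count=2 queue=[] holders={none}
Step 11: wait(T3) -> count=1 queue=[] holders={T3}
Step 12: wait(T1) -> count=0 queue=[] holders={T1,T3}
Step 13: signal(T1) -> count=1 queue=[] holders={T3}
Step 14: wait(T1) -> count=0 queue=[] holders={T1,T3}
Step 15: signal(T3) -> count=1 queue=[] holders={T1}
Step 16: wait(T2) -> count=0 queue=[] holders={T1,T2}
Step 17: wait(T4) -> count=0 queue=[T4] holders={T1,T2}
Step 18: signal(T2) -> count=0 queue=[] holders={T1,T4}
Step 19: signal(T1) -> count=1 queue=[] holders={T4}
Final holders: {T4} -> 1 thread(s)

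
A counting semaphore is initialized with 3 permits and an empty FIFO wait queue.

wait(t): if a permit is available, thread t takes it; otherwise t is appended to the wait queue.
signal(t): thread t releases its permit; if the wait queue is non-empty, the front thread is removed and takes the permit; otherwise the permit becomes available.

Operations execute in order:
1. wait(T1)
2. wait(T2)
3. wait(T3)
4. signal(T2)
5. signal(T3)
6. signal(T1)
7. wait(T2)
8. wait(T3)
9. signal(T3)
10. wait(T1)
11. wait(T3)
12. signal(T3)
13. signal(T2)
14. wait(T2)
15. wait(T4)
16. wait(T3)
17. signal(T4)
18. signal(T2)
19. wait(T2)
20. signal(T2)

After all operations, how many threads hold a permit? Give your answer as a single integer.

Step 1: wait(T1) -> count=2 queue=[] holders={T1}
Step 2: wait(T2) -> count=1 queue=[] holders={T1,T2}
Step 3: wait(T3) -> count=0 queue=[] holders={T1,T2,T3}
Step 4: signal(T2) -> count=1 queue=[] holders={T1,T3}
Step 5: signal(T3) -> count=2 queue=[] holders={T1}
Step 6: signal(T1) -> count=3 queue=[] holders={none}
Step 7: wait(T2) -> count=2 queue=[] holders={T2}
Step 8: wait(T3) -> count=1 queue=[] holders={T2,T3}
Step 9: signal(T3) -> count=2 queue=[] holders={T2}
Step 10: wait(T1) -> count=1 queue=[] holders={T1,T2}
Step 11: wait(T3) -> count=0 queue=[] holders={T1,T2,T3}
Step 12: signal(T3) -> count=1 queue=[] holders={T1,T2}
Step 13: signal(T2) -> count=2 queue=[] holders={T1}
Step 14: wait(T2) -> count=1 queue=[] holders={T1,T2}
Step 15: wait(T4) -> count=0 queue=[] holders={T1,T2,T4}
Step 16: wait(T3) -> count=0 queue=[T3] holders={T1,T2,T4}
Step 17: signal(T4) -> count=0 queue=[] holders={T1,T2,T3}
Step 18: signal(T2) -> count=1 queue=[] holders={T1,T3}
Step 19: wait(T2) -> count=0 queue=[] holders={T1,T2,T3}
Step 20: signal(T2) -> count=1 queue=[] holders={T1,T3}
Final holders: {T1,T3} -> 2 thread(s)

Answer: 2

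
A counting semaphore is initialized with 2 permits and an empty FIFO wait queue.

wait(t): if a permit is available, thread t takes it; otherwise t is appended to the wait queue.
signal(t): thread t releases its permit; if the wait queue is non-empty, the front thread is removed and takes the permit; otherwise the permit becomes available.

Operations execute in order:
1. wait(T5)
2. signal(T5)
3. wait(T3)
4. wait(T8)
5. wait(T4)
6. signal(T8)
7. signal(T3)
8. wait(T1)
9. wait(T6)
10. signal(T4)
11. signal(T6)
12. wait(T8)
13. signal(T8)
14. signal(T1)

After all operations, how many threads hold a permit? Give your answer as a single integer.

Step 1: wait(T5) -> count=1 queue=[] holders={T5}
Step 2: signal(T5) -> count=2 queue=[] holders={none}
Step 3: wait(T3) -> count=1 queue=[] holders={T3}
Step 4: wait(T8) -> count=0 queue=[] holders={T3,T8}
Step 5: wait(T4) -> count=0 queue=[T4] holders={T3,T8}
Step 6: signal(T8) -> count=0 queue=[] holders={T3,T4}
Step 7: signal(T3) -> count=1 queue=[] holders={T4}
Step 8: wait(T1) -> count=0 queue=[] holders={T1,T4}
Step 9: wait(T6) -> count=0 queue=[T6] holders={T1,T4}
Step 10: signal(T4) -> count=0 queue=[] holders={T1,T6}
Step 11: signal(T6) -> count=1 queue=[] holders={T1}
Step 12: wait(T8) -> count=0 queue=[] holders={T1,T8}
Step 13: signal(T8) -> count=1 queue=[] holders={T1}
Step 14: signal(T1) -> count=2 queue=[] holders={none}
Final holders: {none} -> 0 thread(s)

Answer: 0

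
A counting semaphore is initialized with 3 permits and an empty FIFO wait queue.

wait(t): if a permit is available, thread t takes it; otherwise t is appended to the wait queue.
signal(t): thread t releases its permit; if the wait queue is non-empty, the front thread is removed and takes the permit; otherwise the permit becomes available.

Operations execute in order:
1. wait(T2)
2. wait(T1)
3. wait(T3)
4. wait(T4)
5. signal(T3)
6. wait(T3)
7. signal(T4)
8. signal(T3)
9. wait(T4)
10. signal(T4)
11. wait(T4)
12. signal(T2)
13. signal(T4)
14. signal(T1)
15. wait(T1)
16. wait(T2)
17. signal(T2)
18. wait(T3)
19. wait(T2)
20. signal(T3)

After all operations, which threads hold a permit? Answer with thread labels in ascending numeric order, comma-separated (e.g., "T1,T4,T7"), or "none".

Step 1: wait(T2) -> count=2 queue=[] holders={T2}
Step 2: wait(T1) -> count=1 queue=[] holders={T1,T2}
Step 3: wait(T3) -> count=0 queue=[] holders={T1,T2,T3}
Step 4: wait(T4) -> count=0 queue=[T4] holders={T1,T2,T3}
Step 5: signal(T3) -> count=0 queue=[] holders={T1,T2,T4}
Step 6: wait(T3) -> count=0 queue=[T3] holders={T1,T2,T4}
Step 7: signal(T4) -> count=0 queue=[] holders={T1,T2,T3}
Step 8: signal(T3) -> count=1 queue=[] holders={T1,T2}
Step 9: wait(T4) -> count=0 queue=[] holders={T1,T2,T4}
Step 10: signal(T4) -> count=1 queue=[] holders={T1,T2}
Step 11: wait(T4) -> count=0 queue=[] holders={T1,T2,T4}
Step 12: signal(T2) -> count=1 queue=[] holders={T1,T4}
Step 13: signal(T4) -> count=2 queue=[] holders={T1}
Step 14: signal(T1) -> count=3 queue=[] holders={none}
Step 15: wait(T1) -> count=2 queue=[] holders={T1}
Step 16: wait(T2) -> count=1 queue=[] holders={T1,T2}
Step 17: signal(T2) -> count=2 queue=[] holders={T1}
Step 18: wait(T3) -> count=1 queue=[] holders={T1,T3}
Step 19: wait(T2) -> count=0 queue=[] holders={T1,T2,T3}
Step 20: signal(T3) -> count=1 queue=[] holders={T1,T2}
Final holders: T1,T2

Answer: T1,T2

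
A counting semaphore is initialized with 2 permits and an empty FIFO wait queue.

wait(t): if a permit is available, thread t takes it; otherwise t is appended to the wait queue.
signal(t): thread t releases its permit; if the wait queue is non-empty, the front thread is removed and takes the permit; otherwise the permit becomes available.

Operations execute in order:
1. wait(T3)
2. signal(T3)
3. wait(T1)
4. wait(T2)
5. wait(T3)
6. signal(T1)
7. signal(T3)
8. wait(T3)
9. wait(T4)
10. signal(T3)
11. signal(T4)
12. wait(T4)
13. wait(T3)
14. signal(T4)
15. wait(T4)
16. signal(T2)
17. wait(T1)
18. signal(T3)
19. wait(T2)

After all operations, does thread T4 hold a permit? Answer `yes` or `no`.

Answer: yes

Derivation:
Step 1: wait(T3) -> count=1 queue=[] holders={T3}
Step 2: signal(T3) -> count=2 queue=[] holders={none}
Step 3: wait(T1) -> count=1 queue=[] holders={T1}
Step 4: wait(T2) -> count=0 queue=[] holders={T1,T2}
Step 5: wait(T3) -> count=0 queue=[T3] holders={T1,T2}
Step 6: signal(T1) -> count=0 queue=[] holders={T2,T3}
Step 7: signal(T3) -> count=1 queue=[] holders={T2}
Step 8: wait(T3) -> count=0 queue=[] holders={T2,T3}
Step 9: wait(T4) -> count=0 queue=[T4] holders={T2,T3}
Step 10: signal(T3) -> count=0 queue=[] holders={T2,T4}
Step 11: signal(T4) -> count=1 queue=[] holders={T2}
Step 12: wait(T4) -> count=0 queue=[] holders={T2,T4}
Step 13: wait(T3) -> count=0 queue=[T3] holders={T2,T4}
Step 14: signal(T4) -> count=0 queue=[] holders={T2,T3}
Step 15: wait(T4) -> count=0 queue=[T4] holders={T2,T3}
Step 16: signal(T2) -> count=0 queue=[] holders={T3,T4}
Step 17: wait(T1) -> count=0 queue=[T1] holders={T3,T4}
Step 18: signal(T3) -> count=0 queue=[] holders={T1,T4}
Step 19: wait(T2) -> count=0 queue=[T2] holders={T1,T4}
Final holders: {T1,T4} -> T4 in holders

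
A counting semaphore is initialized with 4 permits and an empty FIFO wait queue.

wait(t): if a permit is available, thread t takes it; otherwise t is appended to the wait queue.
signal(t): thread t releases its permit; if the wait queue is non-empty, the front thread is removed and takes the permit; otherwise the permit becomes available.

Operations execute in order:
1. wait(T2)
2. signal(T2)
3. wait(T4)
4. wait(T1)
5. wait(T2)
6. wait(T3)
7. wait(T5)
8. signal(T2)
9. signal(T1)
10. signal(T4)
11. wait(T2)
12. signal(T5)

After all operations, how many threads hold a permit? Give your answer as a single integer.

Answer: 2

Derivation:
Step 1: wait(T2) -> count=3 queue=[] holders={T2}
Step 2: signal(T2) -> count=4 queue=[] holders={none}
Step 3: wait(T4) -> count=3 queue=[] holders={T4}
Step 4: wait(T1) -> count=2 queue=[] holders={T1,T4}
Step 5: wait(T2) -> count=1 queue=[] holders={T1,T2,T4}
Step 6: wait(T3) -> count=0 queue=[] holders={T1,T2,T3,T4}
Step 7: wait(T5) -> count=0 queue=[T5] holders={T1,T2,T3,T4}
Step 8: signal(T2) -> count=0 queue=[] holders={T1,T3,T4,T5}
Step 9: signal(T1) -> count=1 queue=[] holders={T3,T4,T5}
Step 10: signal(T4) -> count=2 queue=[] holders={T3,T5}
Step 11: wait(T2) -> count=1 queue=[] holders={T2,T3,T5}
Step 12: signal(T5) -> count=2 queue=[] holders={T2,T3}
Final holders: {T2,T3} -> 2 thread(s)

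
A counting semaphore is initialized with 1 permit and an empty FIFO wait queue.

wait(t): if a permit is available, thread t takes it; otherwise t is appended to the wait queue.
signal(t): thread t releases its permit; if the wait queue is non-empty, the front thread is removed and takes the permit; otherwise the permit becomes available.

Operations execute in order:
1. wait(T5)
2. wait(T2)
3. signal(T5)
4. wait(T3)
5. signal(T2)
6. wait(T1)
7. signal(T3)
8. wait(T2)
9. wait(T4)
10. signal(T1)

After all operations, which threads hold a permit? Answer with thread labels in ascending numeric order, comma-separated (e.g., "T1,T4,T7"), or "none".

Step 1: wait(T5) -> count=0 queue=[] holders={T5}
Step 2: wait(T2) -> count=0 queue=[T2] holders={T5}
Step 3: signal(T5) -> count=0 queue=[] holders={T2}
Step 4: wait(T3) -> count=0 queue=[T3] holders={T2}
Step 5: signal(T2) -> count=0 queue=[] holders={T3}
Step 6: wait(T1) -> count=0 queue=[T1] holders={T3}
Step 7: signal(T3) -> count=0 queue=[] holders={T1}
Step 8: wait(T2) -> count=0 queue=[T2] holders={T1}
Step 9: wait(T4) -> count=0 queue=[T2,T4] holders={T1}
Step 10: signal(T1) -> count=0 queue=[T4] holders={T2}
Final holders: T2

Answer: T2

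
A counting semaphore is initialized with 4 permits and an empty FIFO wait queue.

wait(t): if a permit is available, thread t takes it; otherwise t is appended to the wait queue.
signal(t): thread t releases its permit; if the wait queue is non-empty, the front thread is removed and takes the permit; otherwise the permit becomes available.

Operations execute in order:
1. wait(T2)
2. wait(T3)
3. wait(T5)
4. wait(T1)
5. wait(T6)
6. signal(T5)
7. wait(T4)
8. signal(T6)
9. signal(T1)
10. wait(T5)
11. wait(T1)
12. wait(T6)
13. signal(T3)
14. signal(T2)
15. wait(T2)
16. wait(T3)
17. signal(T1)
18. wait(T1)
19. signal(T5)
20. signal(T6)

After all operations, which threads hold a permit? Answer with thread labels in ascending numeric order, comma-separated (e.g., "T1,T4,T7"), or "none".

Step 1: wait(T2) -> count=3 queue=[] holders={T2}
Step 2: wait(T3) -> count=2 queue=[] holders={T2,T3}
Step 3: wait(T5) -> count=1 queue=[] holders={T2,T3,T5}
Step 4: wait(T1) -> count=0 queue=[] holders={T1,T2,T3,T5}
Step 5: wait(T6) -> count=0 queue=[T6] holders={T1,T2,T3,T5}
Step 6: signal(T5) -> count=0 queue=[] holders={T1,T2,T3,T6}
Step 7: wait(T4) -> count=0 queue=[T4] holders={T1,T2,T3,T6}
Step 8: signal(T6) -> count=0 queue=[] holders={T1,T2,T3,T4}
Step 9: signal(T1) -> count=1 queue=[] holders={T2,T3,T4}
Step 10: wait(T5) -> count=0 queue=[] holders={T2,T3,T4,T5}
Step 11: wait(T1) -> count=0 queue=[T1] holders={T2,T3,T4,T5}
Step 12: wait(T6) -> count=0 queue=[T1,T6] holders={T2,T3,T4,T5}
Step 13: signal(T3) -> count=0 queue=[T6] holders={T1,T2,T4,T5}
Step 14: signal(T2) -> count=0 queue=[] holders={T1,T4,T5,T6}
Step 15: wait(T2) -> count=0 queue=[T2] holders={T1,T4,T5,T6}
Step 16: wait(T3) -> count=0 queue=[T2,T3] holders={T1,T4,T5,T6}
Step 17: signal(T1) -> count=0 queue=[T3] holders={T2,T4,T5,T6}
Step 18: wait(T1) -> count=0 queue=[T3,T1] holders={T2,T4,T5,T6}
Step 19: signal(T5) -> count=0 queue=[T1] holders={T2,T3,T4,T6}
Step 20: signal(T6) -> count=0 queue=[] holders={T1,T2,T3,T4}
Final holders: T1,T2,T3,T4

Answer: T1,T2,T3,T4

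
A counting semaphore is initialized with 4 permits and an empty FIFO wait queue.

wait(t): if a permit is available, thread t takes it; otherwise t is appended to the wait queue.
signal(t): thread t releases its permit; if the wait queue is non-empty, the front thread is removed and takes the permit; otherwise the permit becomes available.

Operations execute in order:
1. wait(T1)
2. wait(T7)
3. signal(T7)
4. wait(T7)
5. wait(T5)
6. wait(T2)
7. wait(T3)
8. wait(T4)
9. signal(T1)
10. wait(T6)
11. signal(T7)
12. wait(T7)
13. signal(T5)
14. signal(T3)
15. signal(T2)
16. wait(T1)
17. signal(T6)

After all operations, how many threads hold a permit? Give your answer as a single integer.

Answer: 3

Derivation:
Step 1: wait(T1) -> count=3 queue=[] holders={T1}
Step 2: wait(T7) -> count=2 queue=[] holders={T1,T7}
Step 3: signal(T7) -> count=3 queue=[] holders={T1}
Step 4: wait(T7) -> count=2 queue=[] holders={T1,T7}
Step 5: wait(T5) -> count=1 queue=[] holders={T1,T5,T7}
Step 6: wait(T2) -> count=0 queue=[] holders={T1,T2,T5,T7}
Step 7: wait(T3) -> count=0 queue=[T3] holders={T1,T2,T5,T7}
Step 8: wait(T4) -> count=0 queue=[T3,T4] holders={T1,T2,T5,T7}
Step 9: signal(T1) -> count=0 queue=[T4] holders={T2,T3,T5,T7}
Step 10: wait(T6) -> count=0 queue=[T4,T6] holders={T2,T3,T5,T7}
Step 11: signal(T7) -> count=0 queue=[T6] holders={T2,T3,T4,T5}
Step 12: wait(T7) -> count=0 queue=[T6,T7] holders={T2,T3,T4,T5}
Step 13: signal(T5) -> count=0 queue=[T7] holders={T2,T3,T4,T6}
Step 14: signal(T3) -> count=0 queue=[] holders={T2,T4,T6,T7}
Step 15: signal(T2) -> count=1 queue=[] holders={T4,T6,T7}
Step 16: wait(T1) -> count=0 queue=[] holders={T1,T4,T6,T7}
Step 17: signal(T6) -> count=1 queue=[] holders={T1,T4,T7}
Final holders: {T1,T4,T7} -> 3 thread(s)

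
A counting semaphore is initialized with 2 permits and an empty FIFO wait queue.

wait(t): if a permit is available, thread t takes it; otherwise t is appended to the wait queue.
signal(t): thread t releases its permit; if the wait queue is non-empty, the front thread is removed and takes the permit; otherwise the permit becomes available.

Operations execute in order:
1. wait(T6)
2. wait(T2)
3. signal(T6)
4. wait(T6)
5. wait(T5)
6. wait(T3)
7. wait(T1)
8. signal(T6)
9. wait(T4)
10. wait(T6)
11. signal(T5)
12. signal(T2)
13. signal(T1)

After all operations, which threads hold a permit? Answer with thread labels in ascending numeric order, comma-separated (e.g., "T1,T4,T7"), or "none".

Step 1: wait(T6) -> count=1 queue=[] holders={T6}
Step 2: wait(T2) -> count=0 queue=[] holders={T2,T6}
Step 3: signal(T6) -> count=1 queue=[] holders={T2}
Step 4: wait(T6) -> count=0 queue=[] holders={T2,T6}
Step 5: wait(T5) -> count=0 queue=[T5] holders={T2,T6}
Step 6: wait(T3) -> count=0 queue=[T5,T3] holders={T2,T6}
Step 7: wait(T1) -> count=0 queue=[T5,T3,T1] holders={T2,T6}
Step 8: signal(T6) -> count=0 queue=[T3,T1] holders={T2,T5}
Step 9: wait(T4) -> count=0 queue=[T3,T1,T4] holders={T2,T5}
Step 10: wait(T6) -> count=0 queue=[T3,T1,T4,T6] holders={T2,T5}
Step 11: signal(T5) -> count=0 queue=[T1,T4,T6] holders={T2,T3}
Step 12: signal(T2) -> count=0 queue=[T4,T6] holders={T1,T3}
Step 13: signal(T1) -> count=0 queue=[T6] holders={T3,T4}
Final holders: T3,T4

Answer: T3,T4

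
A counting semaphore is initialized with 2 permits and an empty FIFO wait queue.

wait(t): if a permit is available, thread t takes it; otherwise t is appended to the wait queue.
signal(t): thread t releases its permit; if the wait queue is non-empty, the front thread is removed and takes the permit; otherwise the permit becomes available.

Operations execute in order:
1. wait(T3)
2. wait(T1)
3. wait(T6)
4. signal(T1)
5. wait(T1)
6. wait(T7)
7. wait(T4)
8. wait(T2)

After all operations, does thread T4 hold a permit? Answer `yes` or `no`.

Step 1: wait(T3) -> count=1 queue=[] holders={T3}
Step 2: wait(T1) -> count=0 queue=[] holders={T1,T3}
Step 3: wait(T6) -> count=0 queue=[T6] holders={T1,T3}
Step 4: signal(T1) -> count=0 queue=[] holders={T3,T6}
Step 5: wait(T1) -> count=0 queue=[T1] holders={T3,T6}
Step 6: wait(T7) -> count=0 queue=[T1,T7] holders={T3,T6}
Step 7: wait(T4) -> count=0 queue=[T1,T7,T4] holders={T3,T6}
Step 8: wait(T2) -> count=0 queue=[T1,T7,T4,T2] holders={T3,T6}
Final holders: {T3,T6} -> T4 not in holders

Answer: no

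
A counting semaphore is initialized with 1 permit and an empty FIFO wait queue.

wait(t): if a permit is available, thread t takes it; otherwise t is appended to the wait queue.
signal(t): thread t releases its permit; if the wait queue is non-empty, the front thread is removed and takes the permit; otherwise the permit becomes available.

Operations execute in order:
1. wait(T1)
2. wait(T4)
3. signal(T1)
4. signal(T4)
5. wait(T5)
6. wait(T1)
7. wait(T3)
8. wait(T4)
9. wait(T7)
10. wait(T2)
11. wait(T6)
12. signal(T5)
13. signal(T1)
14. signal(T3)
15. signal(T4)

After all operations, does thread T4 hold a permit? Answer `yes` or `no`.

Step 1: wait(T1) -> count=0 queue=[] holders={T1}
Step 2: wait(T4) -> count=0 queue=[T4] holders={T1}
Step 3: signal(T1) -> count=0 queue=[] holders={T4}
Step 4: signal(T4) -> count=1 queue=[] holders={none}
Step 5: wait(T5) -> count=0 queue=[] holders={T5}
Step 6: wait(T1) -> count=0 queue=[T1] holders={T5}
Step 7: wait(T3) -> count=0 queue=[T1,T3] holders={T5}
Step 8: wait(T4) -> count=0 queue=[T1,T3,T4] holders={T5}
Step 9: wait(T7) -> count=0 queue=[T1,T3,T4,T7] holders={T5}
Step 10: wait(T2) -> count=0 queue=[T1,T3,T4,T7,T2] holders={T5}
Step 11: wait(T6) -> count=0 queue=[T1,T3,T4,T7,T2,T6] holders={T5}
Step 12: signal(T5) -> count=0 queue=[T3,T4,T7,T2,T6] holders={T1}
Step 13: signal(T1) -> count=0 queue=[T4,T7,T2,T6] holders={T3}
Step 14: signal(T3) -> count=0 queue=[T7,T2,T6] holders={T4}
Step 15: signal(T4) -> count=0 queue=[T2,T6] holders={T7}
Final holders: {T7} -> T4 not in holders

Answer: no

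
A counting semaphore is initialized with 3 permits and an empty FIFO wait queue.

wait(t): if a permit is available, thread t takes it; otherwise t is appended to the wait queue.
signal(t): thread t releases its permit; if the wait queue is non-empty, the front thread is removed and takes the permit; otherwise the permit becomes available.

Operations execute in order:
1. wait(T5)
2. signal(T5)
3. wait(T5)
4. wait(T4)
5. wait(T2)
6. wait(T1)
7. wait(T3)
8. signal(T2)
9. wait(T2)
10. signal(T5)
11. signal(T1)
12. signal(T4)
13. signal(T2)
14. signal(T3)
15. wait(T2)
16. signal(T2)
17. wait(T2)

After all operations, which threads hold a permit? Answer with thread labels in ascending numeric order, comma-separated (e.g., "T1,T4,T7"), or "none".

Answer: T2

Derivation:
Step 1: wait(T5) -> count=2 queue=[] holders={T5}
Step 2: signal(T5) -> count=3 queue=[] holders={none}
Step 3: wait(T5) -> count=2 queue=[] holders={T5}
Step 4: wait(T4) -> count=1 queue=[] holders={T4,T5}
Step 5: wait(T2) -> count=0 queue=[] holders={T2,T4,T5}
Step 6: wait(T1) -> count=0 queue=[T1] holders={T2,T4,T5}
Step 7: wait(T3) -> count=0 queue=[T1,T3] holders={T2,T4,T5}
Step 8: signal(T2) -> count=0 queue=[T3] holders={T1,T4,T5}
Step 9: wait(T2) -> count=0 queue=[T3,T2] holders={T1,T4,T5}
Step 10: signal(T5) -> count=0 queue=[T2] holders={T1,T3,T4}
Step 11: signal(T1) -> count=0 queue=[] holders={T2,T3,T4}
Step 12: signal(T4) -> count=1 queue=[] holders={T2,T3}
Step 13: signal(T2) -> count=2 queue=[] holders={T3}
Step 14: signal(T3) -> count=3 queue=[] holders={none}
Step 15: wait(T2) -> count=2 queue=[] holders={T2}
Step 16: signal(T2) -> count=3 queue=[] holders={none}
Step 17: wait(T2) -> count=2 queue=[] holders={T2}
Final holders: T2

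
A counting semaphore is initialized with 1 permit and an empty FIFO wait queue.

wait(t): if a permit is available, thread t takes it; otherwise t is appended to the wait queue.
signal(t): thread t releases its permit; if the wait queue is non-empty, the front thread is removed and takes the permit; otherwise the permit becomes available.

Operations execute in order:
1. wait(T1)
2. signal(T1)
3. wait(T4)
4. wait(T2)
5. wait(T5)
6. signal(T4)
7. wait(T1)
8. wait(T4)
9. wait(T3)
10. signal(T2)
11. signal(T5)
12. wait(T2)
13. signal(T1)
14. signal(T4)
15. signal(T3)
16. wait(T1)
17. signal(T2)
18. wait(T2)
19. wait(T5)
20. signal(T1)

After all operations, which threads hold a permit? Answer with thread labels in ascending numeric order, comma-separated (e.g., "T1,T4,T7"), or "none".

Answer: T2

Derivation:
Step 1: wait(T1) -> count=0 queue=[] holders={T1}
Step 2: signal(T1) -> count=1 queue=[] holders={none}
Step 3: wait(T4) -> count=0 queue=[] holders={T4}
Step 4: wait(T2) -> count=0 queue=[T2] holders={T4}
Step 5: wait(T5) -> count=0 queue=[T2,T5] holders={T4}
Step 6: signal(T4) -> count=0 queue=[T5] holders={T2}
Step 7: wait(T1) -> count=0 queue=[T5,T1] holders={T2}
Step 8: wait(T4) -> count=0 queue=[T5,T1,T4] holders={T2}
Step 9: wait(T3) -> count=0 queue=[T5,T1,T4,T3] holders={T2}
Step 10: signal(T2) -> count=0 queue=[T1,T4,T3] holders={T5}
Step 11: signal(T5) -> count=0 queue=[T4,T3] holders={T1}
Step 12: wait(T2) -> count=0 queue=[T4,T3,T2] holders={T1}
Step 13: signal(T1) -> count=0 queue=[T3,T2] holders={T4}
Step 14: signal(T4) -> count=0 queue=[T2] holders={T3}
Step 15: signal(T3) -> count=0 queue=[] holders={T2}
Step 16: wait(T1) -> count=0 queue=[T1] holders={T2}
Step 17: signal(T2) -> count=0 queue=[] holders={T1}
Step 18: wait(T2) -> count=0 queue=[T2] holders={T1}
Step 19: wait(T5) -> count=0 queue=[T2,T5] holders={T1}
Step 20: signal(T1) -> count=0 queue=[T5] holders={T2}
Final holders: T2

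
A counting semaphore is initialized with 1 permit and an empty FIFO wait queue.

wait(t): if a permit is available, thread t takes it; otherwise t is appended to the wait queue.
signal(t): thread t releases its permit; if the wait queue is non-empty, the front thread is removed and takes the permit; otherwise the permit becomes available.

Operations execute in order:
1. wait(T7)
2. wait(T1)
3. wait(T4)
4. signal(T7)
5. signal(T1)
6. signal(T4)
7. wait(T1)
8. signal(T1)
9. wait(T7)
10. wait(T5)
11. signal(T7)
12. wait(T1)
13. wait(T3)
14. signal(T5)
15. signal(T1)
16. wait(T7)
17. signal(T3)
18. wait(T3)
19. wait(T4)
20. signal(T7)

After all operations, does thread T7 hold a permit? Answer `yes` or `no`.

Step 1: wait(T7) -> count=0 queue=[] holders={T7}
Step 2: wait(T1) -> count=0 queue=[T1] holders={T7}
Step 3: wait(T4) -> count=0 queue=[T1,T4] holders={T7}
Step 4: signal(T7) -> count=0 queue=[T4] holders={T1}
Step 5: signal(T1) -> count=0 queue=[] holders={T4}
Step 6: signal(T4) -> count=1 queue=[] holders={none}
Step 7: wait(T1) -> count=0 queue=[] holders={T1}
Step 8: signal(T1) -> count=1 queue=[] holders={none}
Step 9: wait(T7) -> count=0 queue=[] holders={T7}
Step 10: wait(T5) -> count=0 queue=[T5] holders={T7}
Step 11: signal(T7) -> count=0 queue=[] holders={T5}
Step 12: wait(T1) -> count=0 queue=[T1] holders={T5}
Step 13: wait(T3) -> count=0 queue=[T1,T3] holders={T5}
Step 14: signal(T5) -> count=0 queue=[T3] holders={T1}
Step 15: signal(T1) -> count=0 queue=[] holders={T3}
Step 16: wait(T7) -> count=0 queue=[T7] holders={T3}
Step 17: signal(T3) -> count=0 queue=[] holders={T7}
Step 18: wait(T3) -> count=0 queue=[T3] holders={T7}
Step 19: wait(T4) -> count=0 queue=[T3,T4] holders={T7}
Step 20: signal(T7) -> count=0 queue=[T4] holders={T3}
Final holders: {T3} -> T7 not in holders

Answer: no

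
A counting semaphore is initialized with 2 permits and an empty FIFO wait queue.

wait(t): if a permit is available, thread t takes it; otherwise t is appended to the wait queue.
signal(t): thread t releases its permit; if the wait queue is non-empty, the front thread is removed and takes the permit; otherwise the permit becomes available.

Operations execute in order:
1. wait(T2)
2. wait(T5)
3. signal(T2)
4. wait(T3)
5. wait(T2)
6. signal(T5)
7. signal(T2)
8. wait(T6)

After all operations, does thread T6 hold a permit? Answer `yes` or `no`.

Step 1: wait(T2) -> count=1 queue=[] holders={T2}
Step 2: wait(T5) -> count=0 queue=[] holders={T2,T5}
Step 3: signal(T2) -> count=1 queue=[] holders={T5}
Step 4: wait(T3) -> count=0 queue=[] holders={T3,T5}
Step 5: wait(T2) -> count=0 queue=[T2] holders={T3,T5}
Step 6: signal(T5) -> count=0 queue=[] holders={T2,T3}
Step 7: signal(T2) -> count=1 queue=[] holders={T3}
Step 8: wait(T6) -> count=0 queue=[] holders={T3,T6}
Final holders: {T3,T6} -> T6 in holders

Answer: yes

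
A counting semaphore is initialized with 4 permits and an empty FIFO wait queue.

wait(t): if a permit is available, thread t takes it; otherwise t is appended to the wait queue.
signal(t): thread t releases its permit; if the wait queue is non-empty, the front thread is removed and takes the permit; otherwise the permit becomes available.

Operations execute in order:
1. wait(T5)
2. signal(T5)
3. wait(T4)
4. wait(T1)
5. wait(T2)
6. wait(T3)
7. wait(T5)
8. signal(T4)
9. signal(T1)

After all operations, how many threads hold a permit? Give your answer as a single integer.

Step 1: wait(T5) -> count=3 queue=[] holders={T5}
Step 2: signal(T5) -> count=4 queue=[] holders={none}
Step 3: wait(T4) -> count=3 queue=[] holders={T4}
Step 4: wait(T1) -> count=2 queue=[] holders={T1,T4}
Step 5: wait(T2) -> count=1 queue=[] holders={T1,T2,T4}
Step 6: wait(T3) -> count=0 queue=[] holders={T1,T2,T3,T4}
Step 7: wait(T5) -> count=0 queue=[T5] holders={T1,T2,T3,T4}
Step 8: signal(T4) -> count=0 queue=[] holders={T1,T2,T3,T5}
Step 9: signal(T1) -> count=1 queue=[] holders={T2,T3,T5}
Final holders: {T2,T3,T5} -> 3 thread(s)

Answer: 3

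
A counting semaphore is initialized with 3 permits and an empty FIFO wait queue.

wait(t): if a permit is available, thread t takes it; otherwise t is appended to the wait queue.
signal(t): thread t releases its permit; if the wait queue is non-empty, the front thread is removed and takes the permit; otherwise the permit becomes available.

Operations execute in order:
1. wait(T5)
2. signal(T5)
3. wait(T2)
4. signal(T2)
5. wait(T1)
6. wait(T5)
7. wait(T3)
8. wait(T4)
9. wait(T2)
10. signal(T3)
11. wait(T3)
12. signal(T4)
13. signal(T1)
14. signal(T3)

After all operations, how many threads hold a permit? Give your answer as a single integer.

Step 1: wait(T5) -> count=2 queue=[] holders={T5}
Step 2: signal(T5) -> count=3 queue=[] holders={none}
Step 3: wait(T2) -> count=2 queue=[] holders={T2}
Step 4: signal(T2) -> count=3 queue=[] holders={none}
Step 5: wait(T1) -> count=2 queue=[] holders={T1}
Step 6: wait(T5) -> count=1 queue=[] holders={T1,T5}
Step 7: wait(T3) -> count=0 queue=[] holders={T1,T3,T5}
Step 8: wait(T4) -> count=0 queue=[T4] holders={T1,T3,T5}
Step 9: wait(T2) -> count=0 queue=[T4,T2] holders={T1,T3,T5}
Step 10: signal(T3) -> count=0 queue=[T2] holders={T1,T4,T5}
Step 11: wait(T3) -> count=0 queue=[T2,T3] holders={T1,T4,T5}
Step 12: signal(T4) -> count=0 queue=[T3] holders={T1,T2,T5}
Step 13: signal(T1) -> count=0 queue=[] holders={T2,T3,T5}
Step 14: signal(T3) -> count=1 queue=[] holders={T2,T5}
Final holders: {T2,T5} -> 2 thread(s)

Answer: 2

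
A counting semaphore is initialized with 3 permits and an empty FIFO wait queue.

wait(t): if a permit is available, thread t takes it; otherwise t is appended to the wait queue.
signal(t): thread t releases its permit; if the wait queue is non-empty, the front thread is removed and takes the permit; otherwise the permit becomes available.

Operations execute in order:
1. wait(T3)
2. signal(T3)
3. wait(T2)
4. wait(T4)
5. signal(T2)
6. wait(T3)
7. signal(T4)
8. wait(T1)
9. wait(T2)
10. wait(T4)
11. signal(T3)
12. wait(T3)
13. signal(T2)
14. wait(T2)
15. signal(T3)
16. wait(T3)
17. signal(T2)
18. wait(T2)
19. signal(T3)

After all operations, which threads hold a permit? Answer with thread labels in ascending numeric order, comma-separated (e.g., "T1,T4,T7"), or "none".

Answer: T1,T2,T4

Derivation:
Step 1: wait(T3) -> count=2 queue=[] holders={T3}
Step 2: signal(T3) -> count=3 queue=[] holders={none}
Step 3: wait(T2) -> count=2 queue=[] holders={T2}
Step 4: wait(T4) -> count=1 queue=[] holders={T2,T4}
Step 5: signal(T2) -> count=2 queue=[] holders={T4}
Step 6: wait(T3) -> count=1 queue=[] holders={T3,T4}
Step 7: signal(T4) -> count=2 queue=[] holders={T3}
Step 8: wait(T1) -> count=1 queue=[] holders={T1,T3}
Step 9: wait(T2) -> count=0 queue=[] holders={T1,T2,T3}
Step 10: wait(T4) -> count=0 queue=[T4] holders={T1,T2,T3}
Step 11: signal(T3) -> count=0 queue=[] holders={T1,T2,T4}
Step 12: wait(T3) -> count=0 queue=[T3] holders={T1,T2,T4}
Step 13: signal(T2) -> count=0 queue=[] holders={T1,T3,T4}
Step 14: wait(T2) -> count=0 queue=[T2] holders={T1,T3,T4}
Step 15: signal(T3) -> count=0 queue=[] holders={T1,T2,T4}
Step 16: wait(T3) -> count=0 queue=[T3] holders={T1,T2,T4}
Step 17: signal(T2) -> count=0 queue=[] holders={T1,T3,T4}
Step 18: wait(T2) -> count=0 queue=[T2] holders={T1,T3,T4}
Step 19: signal(T3) -> count=0 queue=[] holders={T1,T2,T4}
Final holders: T1,T2,T4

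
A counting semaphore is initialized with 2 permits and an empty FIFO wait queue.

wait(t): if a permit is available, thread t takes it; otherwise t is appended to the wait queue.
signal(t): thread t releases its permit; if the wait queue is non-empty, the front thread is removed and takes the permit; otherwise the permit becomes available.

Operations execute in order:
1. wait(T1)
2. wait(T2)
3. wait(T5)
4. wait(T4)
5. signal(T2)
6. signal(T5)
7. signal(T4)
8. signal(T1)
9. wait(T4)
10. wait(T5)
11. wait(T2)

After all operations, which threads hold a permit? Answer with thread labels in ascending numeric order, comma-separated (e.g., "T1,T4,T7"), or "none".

Step 1: wait(T1) -> count=1 queue=[] holders={T1}
Step 2: wait(T2) -> count=0 queue=[] holders={T1,T2}
Step 3: wait(T5) -> count=0 queue=[T5] holders={T1,T2}
Step 4: wait(T4) -> count=0 queue=[T5,T4] holders={T1,T2}
Step 5: signal(T2) -> count=0 queue=[T4] holders={T1,T5}
Step 6: signal(T5) -> count=0 queue=[] holders={T1,T4}
Step 7: signal(T4) -> count=1 queue=[] holders={T1}
Step 8: signal(T1) -> count=2 queue=[] holders={none}
Step 9: wait(T4) -> count=1 queue=[] holders={T4}
Step 10: wait(T5) -> count=0 queue=[] holders={T4,T5}
Step 11: wait(T2) -> count=0 queue=[T2] holders={T4,T5}
Final holders: T4,T5

Answer: T4,T5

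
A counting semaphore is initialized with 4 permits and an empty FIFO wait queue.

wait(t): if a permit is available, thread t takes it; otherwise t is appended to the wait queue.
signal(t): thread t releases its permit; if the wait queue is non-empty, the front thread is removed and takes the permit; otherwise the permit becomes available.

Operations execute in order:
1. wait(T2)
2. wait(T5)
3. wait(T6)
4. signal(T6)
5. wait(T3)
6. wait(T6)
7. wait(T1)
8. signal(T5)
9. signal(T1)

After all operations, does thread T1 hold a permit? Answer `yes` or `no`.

Step 1: wait(T2) -> count=3 queue=[] holders={T2}
Step 2: wait(T5) -> count=2 queue=[] holders={T2,T5}
Step 3: wait(T6) -> count=1 queue=[] holders={T2,T5,T6}
Step 4: signal(T6) -> count=2 queue=[] holders={T2,T5}
Step 5: wait(T3) -> count=1 queue=[] holders={T2,T3,T5}
Step 6: wait(T6) -> count=0 queue=[] holders={T2,T3,T5,T6}
Step 7: wait(T1) -> count=0 queue=[T1] holders={T2,T3,T5,T6}
Step 8: signal(T5) -> count=0 queue=[] holders={T1,T2,T3,T6}
Step 9: signal(T1) -> count=1 queue=[] holders={T2,T3,T6}
Final holders: {T2,T3,T6} -> T1 not in holders

Answer: no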